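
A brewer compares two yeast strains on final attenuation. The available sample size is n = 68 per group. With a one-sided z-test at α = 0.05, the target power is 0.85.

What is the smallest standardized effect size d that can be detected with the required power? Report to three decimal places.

Need Φ(δ − 1.645) = 0.85, so δ = 1.645 + 1.036 = 2.681.
δ = d·√(n/2) ⇒ d = δ/√(n/2) = 2.681/√(68/2) = 0.4598.

d ≈ 0.460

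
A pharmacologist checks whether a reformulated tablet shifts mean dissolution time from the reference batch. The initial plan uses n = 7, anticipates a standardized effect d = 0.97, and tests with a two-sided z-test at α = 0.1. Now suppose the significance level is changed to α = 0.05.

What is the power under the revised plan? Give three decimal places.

δ = d·√n = 0.97 × √7 = 2.5664 (unchanged). New critical value: z_{0.025} = 1.960.
Revised power = Φ(δ − 1.960) + Φ(−δ − 1.960) = Φ(0.606) + Φ(-4.526) = 0.7279 + 0.0000 = 0.7279.

Power ≈ 0.728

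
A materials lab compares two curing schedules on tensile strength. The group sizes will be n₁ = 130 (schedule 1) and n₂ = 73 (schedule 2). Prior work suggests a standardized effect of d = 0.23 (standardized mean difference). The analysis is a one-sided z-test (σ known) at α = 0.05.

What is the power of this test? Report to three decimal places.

Noncentrality parameter: δ = d / √(1/n₁ + 1/n₂) = 0.23 / √(1/130 + 1/73) = 1.5726
One-sided α = 0.05 → critical value z_{0.05} = 1.645.
Power = P(Z > 1.645 − δ) = Φ(-0.072) = 0.4712.

Power ≈ 0.471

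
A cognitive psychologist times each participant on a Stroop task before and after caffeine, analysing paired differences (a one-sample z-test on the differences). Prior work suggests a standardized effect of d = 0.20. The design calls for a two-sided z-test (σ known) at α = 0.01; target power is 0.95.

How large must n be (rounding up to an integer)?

Set Φ(δ − 2.576) = 0.95; then δ − 2.576 = Φ⁻¹(0.95) = 1.645, giving δ = 4.221.
(The Φ(−δ − z_{α/2}) term is vanishingly small for δ > 0 and is dropped in the standard sample-size formula.)
δ = d·√n ⇒ n = (δ/d)² = (4.221 / 0.20)² = 445.35.
Round up to the next whole unit.

n = 446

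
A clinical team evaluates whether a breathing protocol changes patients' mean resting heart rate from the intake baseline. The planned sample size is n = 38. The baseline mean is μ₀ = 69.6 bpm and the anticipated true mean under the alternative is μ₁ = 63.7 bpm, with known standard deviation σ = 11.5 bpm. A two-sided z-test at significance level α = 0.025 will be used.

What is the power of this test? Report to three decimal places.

Standardized effect: d = |μ₁ − μ₀| / σ = |63.7 − 69.6| / 11.5 = 0.5130
Noncentrality parameter: δ = d·√n = 0.5130 × √38 = 3.1626
Two-sided α = 0.025 → critical value z_{0.0125} = 2.241.
Power = Φ(δ − 2.241) + Φ(−δ − 2.241) = Φ(0.921) + Φ(-5.404) = 0.8215 + 0.0000 = 0.8215.

Power ≈ 0.822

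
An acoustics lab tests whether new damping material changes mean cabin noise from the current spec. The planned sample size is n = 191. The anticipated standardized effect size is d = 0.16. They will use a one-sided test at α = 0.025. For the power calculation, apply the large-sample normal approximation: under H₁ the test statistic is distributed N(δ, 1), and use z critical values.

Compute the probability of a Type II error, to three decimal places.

Noncentrality parameter: δ = d·√n = 0.16 × √191 = 2.2112
One-sided α = 0.025 → critical value z_{0.025} = 1.960.
Power = Φ(δ − 1.960) = Φ(0.251) = 0.5992.
Type II error: β = 1 − power = 1 − 0.5992 = 0.4008.

β ≈ 0.401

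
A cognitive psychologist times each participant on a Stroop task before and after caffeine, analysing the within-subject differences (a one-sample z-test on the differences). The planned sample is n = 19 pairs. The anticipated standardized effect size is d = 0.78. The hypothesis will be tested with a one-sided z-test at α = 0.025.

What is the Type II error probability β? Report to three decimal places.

Noncentrality parameter: δ = d·√n = 0.78 × √19 = 3.3999
One-sided α = 0.025 → critical value z_{0.025} = 1.960.
Power = Φ(δ − 1.960) = Φ(1.440) = 0.9251.
Type II error: β = 1 − power = 1 − 0.9251 = 0.0749.

β ≈ 0.075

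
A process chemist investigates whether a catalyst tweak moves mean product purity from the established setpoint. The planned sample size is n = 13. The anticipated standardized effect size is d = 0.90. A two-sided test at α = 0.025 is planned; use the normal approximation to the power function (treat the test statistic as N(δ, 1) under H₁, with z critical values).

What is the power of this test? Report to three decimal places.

Noncentrality parameter: δ = d·√n = 0.90 × √13 = 3.2450
Two-sided α = 0.025 → critical value z_{0.0125} = 2.241.
Power = Φ(δ − 2.241) + Φ(−δ − 2.241) = Φ(1.004) + Φ(-5.486) = 0.8422 + 0.0000 = 0.8422.

Power ≈ 0.842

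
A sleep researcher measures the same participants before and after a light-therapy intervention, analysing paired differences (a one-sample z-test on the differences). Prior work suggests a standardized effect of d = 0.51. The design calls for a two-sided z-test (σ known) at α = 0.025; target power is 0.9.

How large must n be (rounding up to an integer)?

Set Φ(δ − 2.241) = 0.9; then δ − 2.241 = Φ⁻¹(0.9) = 1.282, giving δ = 3.523.
(For δ > 0 the lower-tail rejection region contributes negligibly to power, so the one-term inversion is standard.)
δ = d·√n ⇒ n = (δ/d)² = (3.523 / 0.51)² = 47.72.
Rounding up, n = 48.

n = 48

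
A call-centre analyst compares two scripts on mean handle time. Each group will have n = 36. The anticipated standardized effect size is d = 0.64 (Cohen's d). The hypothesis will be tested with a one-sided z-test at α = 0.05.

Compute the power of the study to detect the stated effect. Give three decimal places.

Noncentrality parameter: δ = d·√(n/2) = 0.64 × √(36/2) = 2.7153
Critical value for a one-sided test at α = 0.05: z_α = 1.645.
Power = Φ(δ − 1.645) = Φ(1.070) = 0.8578.

Power ≈ 0.858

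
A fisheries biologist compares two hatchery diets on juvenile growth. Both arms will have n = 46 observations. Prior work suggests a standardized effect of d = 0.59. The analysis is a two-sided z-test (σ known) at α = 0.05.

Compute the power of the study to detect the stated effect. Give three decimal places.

Power ≈ 0.808

Noncentrality parameter: δ = d·√(n/2) = 0.59 × √(46/2) = 2.8295
Two-sided α = 0.05 → critical value z_{0.025} = 1.960.
Power = Φ(δ − 1.960) + Φ(−δ − 1.960) = Φ(0.870) + Φ(-4.790) = 0.8077 + 0.0000 = 0.8077.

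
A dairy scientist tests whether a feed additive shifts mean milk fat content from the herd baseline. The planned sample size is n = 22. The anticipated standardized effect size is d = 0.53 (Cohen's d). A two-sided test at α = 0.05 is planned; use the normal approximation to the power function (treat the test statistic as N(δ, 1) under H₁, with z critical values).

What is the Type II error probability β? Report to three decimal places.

Noncentrality parameter: δ = d·√n = 0.53 × √22 = 2.4859
Two-sided α = 0.05 → critical value z_{0.025} = 1.960.
Power = Φ(δ − 1.960) + Φ(−δ − 1.960) = Φ(0.526) + Φ(-4.446) = 0.7005 + 0.0000 = 0.7005.
Type II error: β = 1 − power = 1 − 0.7005 = 0.2995.

β ≈ 0.299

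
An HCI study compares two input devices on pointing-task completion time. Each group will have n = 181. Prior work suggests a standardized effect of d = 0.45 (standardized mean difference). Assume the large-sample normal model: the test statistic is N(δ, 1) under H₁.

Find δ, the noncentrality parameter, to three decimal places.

δ ≈ 4.281

The noncentrality parameter scales effect size by the design's sample-size factor: δ = d·√(n/2) = 0.45 × √(181/2) = 4.2809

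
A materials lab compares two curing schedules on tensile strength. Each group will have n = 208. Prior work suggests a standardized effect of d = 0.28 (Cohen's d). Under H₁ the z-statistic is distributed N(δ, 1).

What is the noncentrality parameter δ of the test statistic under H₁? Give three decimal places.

The noncentrality parameter scales effect size by the design's sample-size factor: δ = d·√(n/2) = 0.28 × √(208/2) = 2.8555

δ ≈ 2.855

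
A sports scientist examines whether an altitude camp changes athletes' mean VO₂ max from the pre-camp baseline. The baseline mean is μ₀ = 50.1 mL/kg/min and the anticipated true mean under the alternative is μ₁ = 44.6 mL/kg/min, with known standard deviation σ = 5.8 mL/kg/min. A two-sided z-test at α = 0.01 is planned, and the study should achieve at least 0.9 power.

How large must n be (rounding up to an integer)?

n = 17

Standardized effect: d = |μ₁ − μ₀| / σ = |44.6 − 50.1| / 5.8 = 0.9483
For power 0.9 need Φ(δ − z_{0.005}) = 0.9, so δ = z_{0.005} + z_{0.10} = 2.576 + 1.282 = 3.857.
(Ignoring the negligible lower-tail rejection probability gives the usual closed-form inversion.)
δ = d·√n ⇒ n = (δ/d)² = (3.857 / 0.9483)² = 16.55.
Rounding up, n = 17.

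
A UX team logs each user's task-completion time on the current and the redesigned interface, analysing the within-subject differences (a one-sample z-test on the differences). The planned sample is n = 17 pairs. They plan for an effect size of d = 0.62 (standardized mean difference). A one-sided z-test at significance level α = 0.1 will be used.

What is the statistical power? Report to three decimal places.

Noncentrality parameter: δ = d·√n = 0.62 × √17 = 2.5563
One-sided α = 0.1 → critical value z_{0.1} = 1.282.
Power = P(Z > 1.282 − δ) = Φ(1.275) = 0.8988.

Power ≈ 0.899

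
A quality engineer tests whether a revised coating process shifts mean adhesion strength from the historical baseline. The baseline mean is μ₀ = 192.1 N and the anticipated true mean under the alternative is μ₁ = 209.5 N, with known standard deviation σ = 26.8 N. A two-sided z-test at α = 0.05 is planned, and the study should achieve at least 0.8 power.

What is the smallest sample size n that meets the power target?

n = 19

Standardized effect: d = |μ₁ − μ₀| / σ = |209.5 − 192.1| / 26.8 = 0.6493
For power 0.8 need Φ(δ − z_{0.025}) = 0.8, so δ = z_{0.025} + z_{0.20} = 1.960 + 0.842 = 2.802.
(For δ > 0 the lower-tail rejection region contributes negligibly to power, so the one-term inversion is standard.)
δ = d·√n ⇒ n = (δ/d)² = (2.802 / 0.6493)² = 18.62.
Rounding up, n = 19.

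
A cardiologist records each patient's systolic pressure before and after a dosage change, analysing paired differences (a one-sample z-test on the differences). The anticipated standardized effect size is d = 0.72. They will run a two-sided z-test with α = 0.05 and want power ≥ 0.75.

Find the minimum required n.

n = 14

For power 0.75 need Φ(δ − z_{0.025}) = 0.75, so δ = z_{0.025} + z_{0.25} = 1.960 + 0.674 = 2.634.
(For δ > 0 the lower-tail rejection region contributes negligibly to power, so the one-term inversion is standard.)
δ = d·√n ⇒ n = (δ/d)² = (2.634 / 0.72)² = 13.39.
Round up to the next whole unit.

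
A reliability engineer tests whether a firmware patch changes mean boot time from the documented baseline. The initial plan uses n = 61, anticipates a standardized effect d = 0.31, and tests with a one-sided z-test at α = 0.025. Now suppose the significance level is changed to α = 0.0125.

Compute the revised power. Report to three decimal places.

δ = d·√n = 0.31 × √61 = 2.4212 (unchanged). New critical value: z_{0.0125} = 2.241.
Revised power = Φ(δ − 2.241) = Φ(0.180) = 0.5713.

Power ≈ 0.571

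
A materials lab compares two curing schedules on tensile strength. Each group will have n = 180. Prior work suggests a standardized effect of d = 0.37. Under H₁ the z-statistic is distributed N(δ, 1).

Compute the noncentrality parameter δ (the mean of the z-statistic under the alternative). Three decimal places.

δ = d·√(n/2) = 0.37 × √(180/2) = 3.5101

δ ≈ 3.510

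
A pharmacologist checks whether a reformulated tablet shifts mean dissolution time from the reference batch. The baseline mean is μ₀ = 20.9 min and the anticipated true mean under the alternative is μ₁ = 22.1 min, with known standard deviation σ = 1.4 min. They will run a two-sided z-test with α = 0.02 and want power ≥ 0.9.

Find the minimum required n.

n = 18

Standardized effect: d = |μ₁ − μ₀| / σ = |22.1 − 20.9| / 1.4 = 0.8571
For power 0.9 need Φ(δ − z_{0.01}) = 0.9, so δ = z_{0.01} + z_{0.10} = 2.326 + 1.282 = 3.608.
(Ignoring the negligible lower-tail rejection probability gives the usual closed-form inversion.)
δ = d·√n ⇒ n = (δ/d)² = (3.608 / 0.8571)² = 17.72.
Round up to the next whole unit.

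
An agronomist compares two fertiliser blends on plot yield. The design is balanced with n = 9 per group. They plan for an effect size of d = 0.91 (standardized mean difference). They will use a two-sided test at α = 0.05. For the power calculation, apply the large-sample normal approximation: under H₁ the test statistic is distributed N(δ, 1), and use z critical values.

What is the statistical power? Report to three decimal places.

Power ≈ 0.488

Noncentrality parameter: δ = d·√(n/2) = 0.91 × √(9/2) = 1.9304
Critical value for a two-sided test at α = 0.05: z_{α/2} = 1.960.
Power = Φ(δ − 1.960) + Φ(−δ − 1.960) = Φ(-0.030) + Φ(-3.890) = 0.4882 + 0.0001 = 0.4883.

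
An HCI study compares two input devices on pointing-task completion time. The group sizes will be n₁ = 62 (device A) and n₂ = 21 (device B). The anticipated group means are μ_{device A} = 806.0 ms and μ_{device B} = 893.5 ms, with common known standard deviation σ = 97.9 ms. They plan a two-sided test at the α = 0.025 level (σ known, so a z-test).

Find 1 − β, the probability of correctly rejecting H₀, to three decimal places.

Standardized effect: d = |μ_{device A} − μ_{device B}| / σ = |806.0 − 893.5| / 97.9 = 0.8938
Noncentrality parameter: δ = d / √(1/n₁ + 1/n₂) = 0.8938 / √(1/62 + 1/21) = 3.5399
Critical value for a two-sided test at α = 0.025: z_{α/2} = 2.241.
Power = Φ(δ − 2.241) + Φ(−δ − 2.241) = Φ(1.299) + Φ(-5.781) = 0.9029 + 0.0000 = 0.9029.

Power ≈ 0.903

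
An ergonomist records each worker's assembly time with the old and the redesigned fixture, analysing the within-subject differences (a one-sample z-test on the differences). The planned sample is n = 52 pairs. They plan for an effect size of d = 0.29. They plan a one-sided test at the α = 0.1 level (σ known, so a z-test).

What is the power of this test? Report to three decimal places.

Power ≈ 0.791

Noncentrality parameter: δ = d·√n = 0.29 × √52 = 2.0912
One-sided α = 0.1 → critical value z_{0.1} = 1.282.
Power = P(Z > 1.282 − δ) = Φ(0.810) = 0.7909.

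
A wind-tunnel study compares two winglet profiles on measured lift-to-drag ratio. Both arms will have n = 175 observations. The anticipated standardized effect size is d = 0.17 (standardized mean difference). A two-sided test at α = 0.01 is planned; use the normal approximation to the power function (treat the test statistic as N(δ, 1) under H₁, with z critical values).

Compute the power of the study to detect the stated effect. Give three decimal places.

Power ≈ 0.162

Noncentrality parameter: δ = d·√(n/2) = 0.17 × √(175/2) = 1.5902
Critical value for a two-sided test at α = 0.01: z_{α/2} = 2.576.
Power = Φ(δ − 2.576) + Φ(−δ − 2.576) = Φ(-0.986) + Φ(-4.166) = 0.1622 + 0.0000 = 0.1622.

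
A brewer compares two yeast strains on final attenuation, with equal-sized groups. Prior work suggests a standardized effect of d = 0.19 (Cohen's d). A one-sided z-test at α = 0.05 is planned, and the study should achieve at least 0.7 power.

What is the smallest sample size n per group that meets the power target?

n = 261 per group

Set Φ(δ − 1.645) = 0.7; then δ − 1.645 = Φ⁻¹(0.7) = 0.524, giving δ = 2.169.
δ = d·√(n/2) ⇒ n = 2(δ/d)² = 2 × (2.169 / 0.19)² = 260.70.
Round up to the next whole unit.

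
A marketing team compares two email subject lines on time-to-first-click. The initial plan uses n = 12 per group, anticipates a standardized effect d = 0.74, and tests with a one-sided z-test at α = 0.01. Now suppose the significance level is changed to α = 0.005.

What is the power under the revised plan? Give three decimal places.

δ = d·√(n/2) = 0.74 × √(12/2) = 1.8126 (unchanged). New critical value: z_{0.005} = 2.576.
Revised power = Φ(δ − 2.576) = Φ(-0.763) = 0.2227.

Power ≈ 0.223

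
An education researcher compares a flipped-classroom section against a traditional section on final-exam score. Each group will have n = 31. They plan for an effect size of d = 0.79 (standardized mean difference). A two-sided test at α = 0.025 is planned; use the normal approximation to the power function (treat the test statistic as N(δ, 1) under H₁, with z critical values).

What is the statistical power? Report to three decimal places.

Noncentrality parameter: δ = d·√(n/2) = 0.79 × √(31/2) = 3.1102
Two-sided α = 0.025 → critical value z_{0.0125} = 2.241.
Power = Φ(δ − 2.241) + Φ(−δ − 2.241) = Φ(0.869) + Φ(-5.352) = 0.8075 + 0.0000 = 0.8075.

Power ≈ 0.808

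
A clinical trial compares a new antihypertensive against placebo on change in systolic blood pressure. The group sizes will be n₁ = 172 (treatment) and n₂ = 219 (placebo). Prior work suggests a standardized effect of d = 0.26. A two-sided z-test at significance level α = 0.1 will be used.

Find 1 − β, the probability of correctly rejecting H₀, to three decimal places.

Noncentrality parameter: δ = d / √(1/n₁ + 1/n₂) = 0.26 / √(1/172 + 1/219) = 2.5519
Two-sided α = 0.1 → critical value z_{0.05} = 1.645.
Power = Φ(δ − 1.645) + Φ(−δ − 1.645) = Φ(0.907) + Φ(-4.197) = 0.8178 + 0.0000 = 0.8178.

Power ≈ 0.818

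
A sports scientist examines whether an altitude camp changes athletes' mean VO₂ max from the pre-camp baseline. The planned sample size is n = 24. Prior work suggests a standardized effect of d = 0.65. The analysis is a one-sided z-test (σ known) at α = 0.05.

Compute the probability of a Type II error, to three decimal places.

β ≈ 0.062

Noncentrality parameter: δ = d·√n = 0.65 × √24 = 3.1843
Critical value for a one-sided test at α = 0.05: z_α = 1.645.
Power = Φ(δ − 1.645) = Φ(1.539) = 0.9382.
Type II error: β = 1 − power = 1 − 0.9382 = 0.0618.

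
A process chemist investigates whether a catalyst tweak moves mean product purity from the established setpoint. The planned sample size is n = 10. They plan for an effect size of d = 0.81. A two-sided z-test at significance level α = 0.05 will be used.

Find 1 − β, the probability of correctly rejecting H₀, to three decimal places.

Power ≈ 0.726

Noncentrality parameter: δ = d·√n = 0.81 × √10 = 2.5614
Critical value for a two-sided test at α = 0.05: z_{α/2} = 1.960.
Power = Φ(δ − 1.960) + Φ(−δ − 1.960) = Φ(0.601) + Φ(-4.521) = 0.7262 + 0.0000 = 0.7262.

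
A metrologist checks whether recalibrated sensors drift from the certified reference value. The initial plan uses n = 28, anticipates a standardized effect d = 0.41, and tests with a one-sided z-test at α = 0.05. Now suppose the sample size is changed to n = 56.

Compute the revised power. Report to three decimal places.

Power ≈ 0.923

With n = 56: δ = d·√n = 0.41 × √56 = 3.0682. Critical value z_{0.05} = 1.645.
Revised power = Φ(δ − 1.645) = Φ(1.423) = 0.9227.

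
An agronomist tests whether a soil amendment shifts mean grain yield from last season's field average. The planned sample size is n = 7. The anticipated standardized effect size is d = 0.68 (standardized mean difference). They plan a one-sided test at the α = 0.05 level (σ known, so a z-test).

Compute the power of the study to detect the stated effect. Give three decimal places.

Noncentrality parameter: δ = d·√n = 0.68 × √7 = 1.7991
One-sided α = 0.05 → critical value z_{0.05} = 1.645.
Power = P(Z > 1.645 − δ) = Φ(0.154) = 0.5613.

Power ≈ 0.561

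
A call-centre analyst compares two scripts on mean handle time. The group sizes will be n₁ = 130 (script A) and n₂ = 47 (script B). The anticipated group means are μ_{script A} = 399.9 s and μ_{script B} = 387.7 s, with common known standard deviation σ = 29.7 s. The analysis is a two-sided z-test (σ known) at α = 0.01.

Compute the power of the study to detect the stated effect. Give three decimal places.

Standardized effect: d = |μ_{script A} − μ_{script B}| / σ = |399.9 − 387.7| / 29.7 = 0.4108
Noncentrality parameter: δ = d / √(1/n₁ + 1/n₂) = 0.4108 / √(1/130 + 1/47) = 2.4134
Critical value for a two-sided test at α = 0.01: z_{α/2} = 2.576.
Power = Φ(δ − 2.576) + Φ(−δ − 2.576) = Φ(-0.162) + Φ(-4.989) = 0.4355 + 0.0000 = 0.4355.

Power ≈ 0.436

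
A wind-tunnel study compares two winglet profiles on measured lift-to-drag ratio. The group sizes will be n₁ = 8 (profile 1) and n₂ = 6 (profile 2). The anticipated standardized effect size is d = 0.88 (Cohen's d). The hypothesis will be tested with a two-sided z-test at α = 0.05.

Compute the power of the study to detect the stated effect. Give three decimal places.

Noncentrality parameter: δ = d / √(1/n₁ + 1/n₂) = 0.88 / √(1/8 + 1/6) = 1.6294
Critical value for a two-sided test at α = 0.05: z_{α/2} = 1.960.
Power = Φ(δ − 1.960) + Φ(−δ − 1.960) = Φ(-0.331) + Φ(-3.589) = 0.3705 + 0.0002 = 0.3707.

Power ≈ 0.371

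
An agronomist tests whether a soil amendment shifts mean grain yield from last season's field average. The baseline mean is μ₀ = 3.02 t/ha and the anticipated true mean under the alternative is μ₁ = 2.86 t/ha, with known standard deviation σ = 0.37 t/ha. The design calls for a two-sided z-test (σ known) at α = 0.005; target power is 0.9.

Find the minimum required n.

n = 90

Standardized effect: d = |μ₁ − μ₀| / σ = |2.86 − 3.02| / 0.37 = 0.4324
Set Φ(δ − 2.807) = 0.9; then δ − 2.807 = Φ⁻¹(0.9) = 1.282, giving δ = 4.089.
(Ignoring the negligible lower-tail rejection probability gives the usual closed-form inversion.)
δ = d·√n ⇒ n = (δ/d)² = (4.089 / 0.4324)² = 89.39.
Rounding up, n = 90.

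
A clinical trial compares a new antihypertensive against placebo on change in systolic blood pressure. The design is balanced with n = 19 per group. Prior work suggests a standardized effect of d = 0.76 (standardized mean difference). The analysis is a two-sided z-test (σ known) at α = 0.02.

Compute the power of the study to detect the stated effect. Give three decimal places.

Power ≈ 0.506

Noncentrality parameter: δ = d·√(n/2) = 0.76 × √(19/2) = 2.3425
Critical value for a two-sided test at α = 0.02: z_{α/2} = 2.326.
Power = Φ(δ − 2.326) + Φ(−δ − 2.326) = Φ(0.016) + Φ(-4.669) = 0.5064 + 0.0000 = 0.5064.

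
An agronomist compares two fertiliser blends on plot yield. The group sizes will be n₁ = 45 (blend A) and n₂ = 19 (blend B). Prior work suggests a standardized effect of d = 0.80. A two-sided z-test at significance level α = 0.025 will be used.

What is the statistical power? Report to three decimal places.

Power ≈ 0.753

Noncentrality parameter: δ = d / √(1/n₁ + 1/n₂) = 0.80 / √(1/45 + 1/19) = 2.9240
Critical value for a two-sided test at α = 0.025: z_{α/2} = 2.241.
Power = Φ(δ − 2.241) + Φ(−δ − 2.241) = Φ(0.683) + Φ(-5.165) = 0.7526 + 0.0000 = 0.7526.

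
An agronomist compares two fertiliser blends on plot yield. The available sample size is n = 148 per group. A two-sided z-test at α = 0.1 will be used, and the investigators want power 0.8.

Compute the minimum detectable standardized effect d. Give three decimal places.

d ≈ 0.289

Required noncentrality: δ = z_{0.05} + z_{0.20} = 1.645 + 0.842 = 2.486.
(The second rejection-region term Φ(−δ − z_{α/2}) is negligible and dropped.)
δ = d·√(n/2) ⇒ d = δ/√(n/2) = 2.486/√(148/2) = 0.2890.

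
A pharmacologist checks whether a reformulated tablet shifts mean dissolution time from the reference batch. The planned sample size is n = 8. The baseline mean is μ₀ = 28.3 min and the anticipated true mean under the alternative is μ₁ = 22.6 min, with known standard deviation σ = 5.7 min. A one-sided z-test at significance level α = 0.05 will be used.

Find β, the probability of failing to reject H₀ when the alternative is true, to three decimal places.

β ≈ 0.118

Standardized effect: d = |μ₁ − μ₀| / σ = |22.6 − 28.3| / 5.7 = 1.0000
Noncentrality parameter: δ = d·√n = 1.0000 × √8 = 2.8284
One-sided α = 0.05 → critical value z_{0.05} = 1.645.
Power = P(Z > 1.645 − δ) = Φ(1.184) = 0.8817.
Type II error: β = 1 − power = 1 − 0.8817 = 0.1183.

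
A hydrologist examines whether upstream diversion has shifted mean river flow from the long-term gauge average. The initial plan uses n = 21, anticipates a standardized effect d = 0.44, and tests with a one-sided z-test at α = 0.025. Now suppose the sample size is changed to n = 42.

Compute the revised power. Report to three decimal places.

With n = 42: δ = d·√n = 0.44 × √42 = 2.8515. Critical value z_{0.025} = 1.960.
Revised power = P(Z > 1.960 − δ) = Φ(0.892) = 0.8137.

Power ≈ 0.814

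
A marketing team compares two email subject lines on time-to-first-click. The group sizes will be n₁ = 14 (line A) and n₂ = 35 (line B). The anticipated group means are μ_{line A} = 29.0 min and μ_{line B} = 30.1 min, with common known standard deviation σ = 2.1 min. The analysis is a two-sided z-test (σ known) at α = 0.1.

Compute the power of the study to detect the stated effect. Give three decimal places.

Power ≈ 0.505

Standardized effect: d = |μ_{line A} − μ_{line B}| / σ = |29.0 − 30.1| / 2.1 = 0.5238
Noncentrality parameter: δ = d / √(1/n₁ + 1/n₂) = 0.5238 / √(1/14 + 1/35) = 1.6564
Two-sided α = 0.1 → critical value z_{0.05} = 1.645.
Power = Φ(δ − 1.645) + Φ(−δ − 1.645) = Φ(0.012) + Φ(-3.301) = 0.5046 + 0.0005 = 0.5051.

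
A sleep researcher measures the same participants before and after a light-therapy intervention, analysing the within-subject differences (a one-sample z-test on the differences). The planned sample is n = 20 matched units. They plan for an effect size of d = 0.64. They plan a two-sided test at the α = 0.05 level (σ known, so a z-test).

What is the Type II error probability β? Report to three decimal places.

Noncentrality parameter: δ = d·√n = 0.64 × √20 = 2.8622
Critical value for a two-sided test at α = 0.05: z_{α/2} = 1.960.
Power = Φ(δ − 1.960) + Φ(−δ − 1.960) = Φ(0.902) + Φ(-4.822) = 0.8165 + 0.0000 = 0.8165.
Type II error: β = 1 − power = 1 − 0.8165 = 0.1835.

β ≈ 0.183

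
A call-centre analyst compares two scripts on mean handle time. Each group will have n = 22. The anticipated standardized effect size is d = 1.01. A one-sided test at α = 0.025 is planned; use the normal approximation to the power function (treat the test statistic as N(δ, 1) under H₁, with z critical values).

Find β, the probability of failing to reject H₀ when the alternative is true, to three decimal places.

Noncentrality parameter: λ = d·√(n/2) = 1.01 × √(22/2) = 3.3498
Critical value for a one-sided test at α = 0.025: z_α = 1.960.
Power = Φ(λ − 1.960) = Φ(1.390) = 0.9177.
Type II error: β = 1 − power = 1 − 0.9177 = 0.0823.

β ≈ 0.082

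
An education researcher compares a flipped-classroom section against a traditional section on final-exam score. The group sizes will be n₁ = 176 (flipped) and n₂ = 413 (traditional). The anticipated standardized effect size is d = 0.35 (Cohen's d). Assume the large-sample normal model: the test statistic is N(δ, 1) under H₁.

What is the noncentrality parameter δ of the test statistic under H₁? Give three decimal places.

δ = d / √(1/n₁ + 1/n₂) = 0.35 / √(1/176 + 1/413) = 3.8881

δ ≈ 3.888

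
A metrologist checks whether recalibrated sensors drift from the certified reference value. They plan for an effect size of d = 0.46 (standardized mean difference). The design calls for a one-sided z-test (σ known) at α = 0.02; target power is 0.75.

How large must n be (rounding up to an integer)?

Set Φ(δ − 2.054) = 0.75; then δ − 2.054 = Φ⁻¹(0.75) = 0.674, giving δ = 2.728.
δ = d·√n ⇒ n = (δ/d)² = (2.728 / 0.46)² = 35.18.
Round up to the next whole unit.

n = 36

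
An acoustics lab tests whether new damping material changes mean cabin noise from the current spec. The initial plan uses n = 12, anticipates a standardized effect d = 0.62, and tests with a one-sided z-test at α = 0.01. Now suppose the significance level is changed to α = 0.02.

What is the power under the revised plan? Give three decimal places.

Power ≈ 0.537

δ = d·√n = 0.62 × √12 = 2.1477 (unchanged). New critical value: z_{0.02} = 2.054.
Revised power = Φ(δ − 2.054) = Φ(0.094) = 0.5374.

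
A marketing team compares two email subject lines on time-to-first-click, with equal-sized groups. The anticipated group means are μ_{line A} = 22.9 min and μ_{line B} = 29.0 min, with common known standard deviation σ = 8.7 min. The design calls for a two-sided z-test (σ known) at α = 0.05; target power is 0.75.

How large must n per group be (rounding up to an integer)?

Standardized effect: d = |μ_{line A} − μ_{line B}| / σ = |22.9 − 29.0| / 8.7 = 0.7011
Set Φ(δ − 1.960) = 0.75; then δ − 1.960 = Φ⁻¹(0.75) = 0.674, giving δ = 2.634.
(The Φ(−δ − z_{α/2}) term is vanishingly small for δ > 0 and is dropped in the standard sample-size formula.)
δ = d·√(n/2) ⇒ n = 2(δ/d)² = 2 × (2.634 / 0.7011)² = 28.24.
Round up to the next whole unit.

n = 29 per group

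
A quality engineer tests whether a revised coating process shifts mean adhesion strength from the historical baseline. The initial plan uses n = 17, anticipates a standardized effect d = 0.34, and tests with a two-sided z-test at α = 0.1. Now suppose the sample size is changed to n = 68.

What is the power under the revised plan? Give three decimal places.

Power ≈ 0.877

With n = 68: δ = d·√n = 0.34 × √68 = 2.8037. Critical value z_{0.05} = 1.645.
Revised power = Φ(δ − 1.645) + Φ(−δ − 1.645) = Φ(1.159) + Φ(-4.449) = 0.8767 + 0.0000 = 0.8767.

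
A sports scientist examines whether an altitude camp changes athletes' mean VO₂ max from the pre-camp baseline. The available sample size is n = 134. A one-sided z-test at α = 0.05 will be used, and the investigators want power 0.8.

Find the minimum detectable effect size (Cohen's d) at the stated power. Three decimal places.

Required noncentrality: δ = z_{0.05} + z_{0.20} = 1.645 + 0.842 = 2.486.
δ = d·√n ⇒ d = δ/√n = 2.486/√134 = 0.2148.

d ≈ 0.215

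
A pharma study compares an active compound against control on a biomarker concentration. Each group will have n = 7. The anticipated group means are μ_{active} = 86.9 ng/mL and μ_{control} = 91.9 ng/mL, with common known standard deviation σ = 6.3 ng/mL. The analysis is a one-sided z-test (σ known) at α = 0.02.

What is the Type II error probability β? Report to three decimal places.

β ≈ 0.715

Standardized effect: d = |μ_{active} − μ_{control}| / σ = |86.9 − 91.9| / 6.3 = 0.7937
Noncentrality parameter: δ = d·√(n/2) = 0.7937 × √(7/2) = 1.4848
Critical value for a one-sided test at α = 0.02: z_α = 2.054.
Power = P(Z > 2.054 − δ) = Φ(-0.569) = 0.2847.
Type II error: β = 1 − power = 1 − 0.2847 = 0.7153.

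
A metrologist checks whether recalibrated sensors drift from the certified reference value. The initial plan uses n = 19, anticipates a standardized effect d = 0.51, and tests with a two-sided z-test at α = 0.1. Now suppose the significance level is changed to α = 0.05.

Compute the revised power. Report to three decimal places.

Power ≈ 0.604

δ = d·√n = 0.51 × √19 = 2.2230 (unchanged). New critical value: z_{0.025} = 1.960.
Revised power = Φ(δ − 1.960) + Φ(−δ − 1.960) = Φ(0.263) + Φ(-4.183) = 0.6038 + 0.0000 = 0.6038.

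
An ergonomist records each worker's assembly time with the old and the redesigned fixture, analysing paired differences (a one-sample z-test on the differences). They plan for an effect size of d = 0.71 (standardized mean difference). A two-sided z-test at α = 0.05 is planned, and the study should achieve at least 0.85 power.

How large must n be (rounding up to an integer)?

Set Φ(δ − 1.960) = 0.85; then δ − 1.960 = Φ⁻¹(0.85) = 1.036, giving δ = 2.996.
(For δ > 0 the lower-tail rejection region contributes negligibly to power, so the one-term inversion is standard.)
δ = d·√n ⇒ n = (δ/d)² = (2.996 / 0.71)² = 17.81.
Round up to the next whole unit.

n = 18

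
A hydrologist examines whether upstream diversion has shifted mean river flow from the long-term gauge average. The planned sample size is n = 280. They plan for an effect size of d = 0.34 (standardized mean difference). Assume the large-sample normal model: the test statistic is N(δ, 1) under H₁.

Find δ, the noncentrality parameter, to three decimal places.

δ ≈ 5.689

The noncentrality parameter scales effect size by the design's sample-size factor: δ = d·√n = 0.34 × √280 = 5.6893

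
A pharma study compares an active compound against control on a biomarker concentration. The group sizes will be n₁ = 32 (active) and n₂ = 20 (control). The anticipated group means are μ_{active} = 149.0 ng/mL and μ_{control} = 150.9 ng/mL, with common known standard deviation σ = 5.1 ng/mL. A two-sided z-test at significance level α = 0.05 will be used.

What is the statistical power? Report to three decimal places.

Standardized effect: d = |μ_{active} − μ_{control}| / σ = |149.0 − 150.9| / 5.1 = 0.3725
Noncentrality parameter: δ = d / √(1/n₁ + 1/n₂) = 0.3725 / √(1/32 + 1/20) = 1.3070
Critical value for a two-sided test at α = 0.05: z_{α/2} = 1.960.
Power = Φ(δ − 1.960) + Φ(−δ − 1.960) = Φ(-0.653) + Φ(-3.267) = 0.2569 + 0.0005 = 0.2574.

Power ≈ 0.257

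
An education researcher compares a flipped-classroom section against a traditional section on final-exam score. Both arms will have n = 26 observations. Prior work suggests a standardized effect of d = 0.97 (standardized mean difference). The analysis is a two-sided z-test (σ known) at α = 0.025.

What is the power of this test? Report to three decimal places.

Noncentrality parameter: δ = d·√(n/2) = 0.97 × √(26/2) = 3.4974
Critical value for a two-sided test at α = 0.025: z_{α/2} = 2.241.
Power = Φ(δ − 2.241) + Φ(−δ − 2.241) = Φ(1.256) + Φ(-5.739) = 0.8954 + 0.0000 = 0.8954.

Power ≈ 0.895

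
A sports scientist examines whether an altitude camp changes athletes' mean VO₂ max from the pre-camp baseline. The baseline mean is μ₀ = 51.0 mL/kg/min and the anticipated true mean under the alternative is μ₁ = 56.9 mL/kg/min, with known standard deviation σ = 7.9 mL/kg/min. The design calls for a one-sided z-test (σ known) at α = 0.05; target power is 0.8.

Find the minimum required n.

Standardized effect: d = |μ₁ − μ₀| / σ = |56.9 − 51.0| / 7.9 = 0.7468
For power 0.8 need Φ(δ − z_{0.05}) = 0.8, so δ = z_{0.05} + z_{0.20} = 1.645 + 0.842 = 2.486.
δ = d·√n ⇒ n = (δ/d)² = (2.486 / 0.7468)² = 11.08.
Rounding up, n = 12.

n = 12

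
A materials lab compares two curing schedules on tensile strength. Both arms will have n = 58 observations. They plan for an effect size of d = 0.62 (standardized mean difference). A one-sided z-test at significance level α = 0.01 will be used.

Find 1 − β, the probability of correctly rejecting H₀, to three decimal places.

Power ≈ 0.844

Noncentrality parameter: δ = d·√(n/2) = 0.62 × √(58/2) = 3.3388
One-sided α = 0.01 → critical value z_{0.01} = 2.326.
Power = Φ(δ − 2.326) = Φ(1.012) = 0.8443.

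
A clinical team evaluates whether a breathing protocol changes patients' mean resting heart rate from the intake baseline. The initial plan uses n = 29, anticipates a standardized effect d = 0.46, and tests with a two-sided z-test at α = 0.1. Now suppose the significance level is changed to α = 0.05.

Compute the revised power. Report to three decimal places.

δ = d·√n = 0.46 × √29 = 2.4772 (unchanged). New critical value: z_{0.025} = 1.960.
Revised power = Φ(δ − 1.960) + Φ(−δ − 1.960) = Φ(0.517) + Φ(-4.437) = 0.6975 + 0.0000 = 0.6975.

Power ≈ 0.698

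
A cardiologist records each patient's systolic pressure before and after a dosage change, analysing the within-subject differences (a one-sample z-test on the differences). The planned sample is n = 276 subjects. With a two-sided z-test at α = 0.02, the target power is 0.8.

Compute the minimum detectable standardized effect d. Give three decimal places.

d ≈ 0.191

Need Φ(δ − 2.326) = 0.8, so δ = 2.326 + 0.842 = 3.168.
(Lower-tail contribution to power is negligible for δ > 0.)
δ = d·√n ⇒ d = δ/√n = 3.168/√276 = 0.1907.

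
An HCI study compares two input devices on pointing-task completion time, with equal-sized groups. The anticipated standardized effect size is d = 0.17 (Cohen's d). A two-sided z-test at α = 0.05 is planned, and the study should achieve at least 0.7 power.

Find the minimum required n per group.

For power 0.7 need Φ(δ − z_{0.025}) = 0.7, so δ = z_{0.025} + z_{0.30} = 1.960 + 0.524 = 2.484.
(Ignoring the negligible lower-tail rejection probability gives the usual closed-form inversion.)
δ = d·√(n/2) ⇒ n = 2(δ/d)² = 2 × (2.484 / 0.17)² = 427.13.
Round up to the next whole unit.

n = 428 per group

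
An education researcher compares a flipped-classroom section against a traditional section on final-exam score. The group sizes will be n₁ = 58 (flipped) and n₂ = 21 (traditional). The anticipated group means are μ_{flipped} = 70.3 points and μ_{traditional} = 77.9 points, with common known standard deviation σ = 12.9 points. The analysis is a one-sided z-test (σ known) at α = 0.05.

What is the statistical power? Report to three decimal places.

Standardized effect: d = |μ_{flipped} − μ_{traditional}| / σ = |70.3 − 77.9| / 12.9 = 0.5891
Noncentrality parameter: λ = d / √(1/n₁ + 1/n₂) = 0.5891 / √(1/58 + 1/21) = 2.3133
Critical value for a one-sided test at α = 0.05: z_α = 1.645.
Power = Φ(λ − 1.645) = Φ(0.668) = 0.7481.

Power ≈ 0.748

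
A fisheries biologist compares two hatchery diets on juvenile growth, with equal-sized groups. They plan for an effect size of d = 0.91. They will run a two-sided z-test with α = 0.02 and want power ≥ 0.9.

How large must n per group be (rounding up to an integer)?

n = 32 per group

For power 0.9 need Φ(δ − z_{0.01}) = 0.9, so δ = z_{0.01} + z_{0.10} = 2.326 + 1.282 = 3.608.
(Ignoring the negligible lower-tail rejection probability gives the usual closed-form inversion.)
δ = d·√(n/2) ⇒ n = 2(δ/d)² = 2 × (3.608 / 0.91)² = 31.44.
Round up to the next whole unit.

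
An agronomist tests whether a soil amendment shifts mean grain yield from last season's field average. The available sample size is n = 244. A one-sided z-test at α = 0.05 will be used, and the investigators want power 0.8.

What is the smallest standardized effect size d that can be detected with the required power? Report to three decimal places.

d ≈ 0.159

Need Φ(δ − 1.645) = 0.8, so δ = 1.645 + 0.842 = 2.486.
δ = d·√n ⇒ d = δ/√n = 2.486/√244 = 0.1592.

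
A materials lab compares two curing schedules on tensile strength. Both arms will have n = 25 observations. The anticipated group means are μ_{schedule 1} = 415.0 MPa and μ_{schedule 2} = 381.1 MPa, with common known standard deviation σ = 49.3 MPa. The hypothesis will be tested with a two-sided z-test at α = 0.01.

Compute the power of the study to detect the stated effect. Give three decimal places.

Standardized effect: d = |μ_{schedule 1} − μ_{schedule 2}| / σ = |415.0 − 381.1| / 49.3 = 0.6876
Noncentrality parameter: δ = d·√(n/2) = 0.6876 × √(25/2) = 2.4311
Critical value for a two-sided test at α = 0.01: z_{α/2} = 2.576.
Power = Φ(δ − 2.576) + Φ(−δ − 2.576) = Φ(-0.145) + Φ(-5.007) = 0.4425 + 0.0000 = 0.4425.

Power ≈ 0.442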